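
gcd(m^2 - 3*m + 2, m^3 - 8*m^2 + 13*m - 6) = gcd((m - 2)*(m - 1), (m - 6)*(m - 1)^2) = m - 1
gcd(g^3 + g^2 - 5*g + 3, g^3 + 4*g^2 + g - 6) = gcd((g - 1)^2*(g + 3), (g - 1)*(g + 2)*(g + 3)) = g^2 + 2*g - 3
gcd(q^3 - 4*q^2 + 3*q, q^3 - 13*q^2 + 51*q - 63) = q - 3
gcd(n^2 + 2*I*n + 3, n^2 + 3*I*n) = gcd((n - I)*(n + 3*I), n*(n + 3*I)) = n + 3*I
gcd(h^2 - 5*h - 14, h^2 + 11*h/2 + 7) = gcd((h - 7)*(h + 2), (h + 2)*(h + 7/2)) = h + 2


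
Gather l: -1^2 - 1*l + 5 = 4 - l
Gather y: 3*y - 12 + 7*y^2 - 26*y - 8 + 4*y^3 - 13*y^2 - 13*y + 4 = 4*y^3 - 6*y^2 - 36*y - 16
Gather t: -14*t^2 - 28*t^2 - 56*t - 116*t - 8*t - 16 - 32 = -42*t^2 - 180*t - 48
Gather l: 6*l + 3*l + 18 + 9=9*l + 27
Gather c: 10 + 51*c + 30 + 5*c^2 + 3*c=5*c^2 + 54*c + 40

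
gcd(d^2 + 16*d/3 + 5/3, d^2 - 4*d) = 1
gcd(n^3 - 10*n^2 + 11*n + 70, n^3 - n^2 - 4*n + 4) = n + 2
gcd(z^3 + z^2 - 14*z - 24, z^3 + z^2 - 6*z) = z + 3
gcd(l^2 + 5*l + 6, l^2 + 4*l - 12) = 1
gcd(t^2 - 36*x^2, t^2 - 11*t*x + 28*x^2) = 1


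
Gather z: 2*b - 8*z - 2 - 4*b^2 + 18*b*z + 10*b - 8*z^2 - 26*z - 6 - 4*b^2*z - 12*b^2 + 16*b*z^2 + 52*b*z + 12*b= -16*b^2 + 24*b + z^2*(16*b - 8) + z*(-4*b^2 + 70*b - 34) - 8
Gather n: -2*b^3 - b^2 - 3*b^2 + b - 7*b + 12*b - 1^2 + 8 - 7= -2*b^3 - 4*b^2 + 6*b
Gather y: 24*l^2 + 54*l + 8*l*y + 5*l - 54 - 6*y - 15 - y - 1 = 24*l^2 + 59*l + y*(8*l - 7) - 70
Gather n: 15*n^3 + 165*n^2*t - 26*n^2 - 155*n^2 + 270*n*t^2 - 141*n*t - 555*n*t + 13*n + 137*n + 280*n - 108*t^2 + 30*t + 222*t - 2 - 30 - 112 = 15*n^3 + n^2*(165*t - 181) + n*(270*t^2 - 696*t + 430) - 108*t^2 + 252*t - 144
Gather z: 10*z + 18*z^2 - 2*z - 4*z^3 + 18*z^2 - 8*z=-4*z^3 + 36*z^2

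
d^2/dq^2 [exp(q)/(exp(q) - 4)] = 4*(exp(q) + 4)*exp(q)/(exp(3*q) - 12*exp(2*q) + 48*exp(q) - 64)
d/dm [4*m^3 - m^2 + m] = 12*m^2 - 2*m + 1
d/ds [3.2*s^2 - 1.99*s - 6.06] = 6.4*s - 1.99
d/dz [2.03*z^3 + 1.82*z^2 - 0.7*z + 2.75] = 6.09*z^2 + 3.64*z - 0.7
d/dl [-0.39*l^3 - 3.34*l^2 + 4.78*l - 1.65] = -1.17*l^2 - 6.68*l + 4.78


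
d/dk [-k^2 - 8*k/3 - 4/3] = -2*k - 8/3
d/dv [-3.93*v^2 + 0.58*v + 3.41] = 0.58 - 7.86*v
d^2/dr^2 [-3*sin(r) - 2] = 3*sin(r)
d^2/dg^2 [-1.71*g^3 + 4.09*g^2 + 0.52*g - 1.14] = 8.18 - 10.26*g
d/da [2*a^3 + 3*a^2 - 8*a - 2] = 6*a^2 + 6*a - 8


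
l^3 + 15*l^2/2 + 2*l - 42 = (l - 2)*(l + 7/2)*(l + 6)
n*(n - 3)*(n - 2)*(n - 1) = n^4 - 6*n^3 + 11*n^2 - 6*n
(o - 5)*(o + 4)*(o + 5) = o^3 + 4*o^2 - 25*o - 100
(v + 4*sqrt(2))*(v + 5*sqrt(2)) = v^2 + 9*sqrt(2)*v + 40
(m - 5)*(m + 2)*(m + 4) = m^3 + m^2 - 22*m - 40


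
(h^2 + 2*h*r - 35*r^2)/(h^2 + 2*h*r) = (h^2 + 2*h*r - 35*r^2)/(h*(h + 2*r))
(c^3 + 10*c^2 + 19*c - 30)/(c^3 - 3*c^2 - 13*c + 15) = (c^2 + 11*c + 30)/(c^2 - 2*c - 15)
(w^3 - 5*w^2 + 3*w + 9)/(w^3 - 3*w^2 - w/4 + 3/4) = 4*(w^2 - 2*w - 3)/(4*w^2 - 1)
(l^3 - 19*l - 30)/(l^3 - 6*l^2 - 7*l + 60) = (l + 2)/(l - 4)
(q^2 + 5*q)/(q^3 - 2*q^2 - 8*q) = (q + 5)/(q^2 - 2*q - 8)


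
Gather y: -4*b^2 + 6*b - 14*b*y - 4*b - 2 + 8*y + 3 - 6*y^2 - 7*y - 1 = -4*b^2 + 2*b - 6*y^2 + y*(1 - 14*b)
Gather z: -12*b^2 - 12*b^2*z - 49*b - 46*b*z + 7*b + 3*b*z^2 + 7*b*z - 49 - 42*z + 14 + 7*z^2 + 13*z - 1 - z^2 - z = -12*b^2 - 42*b + z^2*(3*b + 6) + z*(-12*b^2 - 39*b - 30) - 36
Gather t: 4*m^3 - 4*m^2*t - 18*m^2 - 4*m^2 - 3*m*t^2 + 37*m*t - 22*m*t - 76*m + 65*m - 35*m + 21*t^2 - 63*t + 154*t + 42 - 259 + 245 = 4*m^3 - 22*m^2 - 46*m + t^2*(21 - 3*m) + t*(-4*m^2 + 15*m + 91) + 28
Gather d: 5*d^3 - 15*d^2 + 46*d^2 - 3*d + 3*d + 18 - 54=5*d^3 + 31*d^2 - 36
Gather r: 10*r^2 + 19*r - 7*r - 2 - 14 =10*r^2 + 12*r - 16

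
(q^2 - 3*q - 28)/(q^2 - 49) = (q + 4)/(q + 7)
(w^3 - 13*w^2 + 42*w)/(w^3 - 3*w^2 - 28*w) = (w - 6)/(w + 4)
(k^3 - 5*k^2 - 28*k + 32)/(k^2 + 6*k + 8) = (k^2 - 9*k + 8)/(k + 2)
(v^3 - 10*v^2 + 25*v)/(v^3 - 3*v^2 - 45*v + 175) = v/(v + 7)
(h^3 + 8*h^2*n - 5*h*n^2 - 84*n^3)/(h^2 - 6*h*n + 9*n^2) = (h^2 + 11*h*n + 28*n^2)/(h - 3*n)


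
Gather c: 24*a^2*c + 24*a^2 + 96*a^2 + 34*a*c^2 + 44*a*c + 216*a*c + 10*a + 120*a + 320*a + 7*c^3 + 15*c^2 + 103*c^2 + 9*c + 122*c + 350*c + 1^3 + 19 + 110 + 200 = 120*a^2 + 450*a + 7*c^3 + c^2*(34*a + 118) + c*(24*a^2 + 260*a + 481) + 330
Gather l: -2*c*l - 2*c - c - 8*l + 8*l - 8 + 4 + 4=-2*c*l - 3*c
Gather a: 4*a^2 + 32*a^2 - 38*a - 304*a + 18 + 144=36*a^2 - 342*a + 162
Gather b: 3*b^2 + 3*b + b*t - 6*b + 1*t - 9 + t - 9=3*b^2 + b*(t - 3) + 2*t - 18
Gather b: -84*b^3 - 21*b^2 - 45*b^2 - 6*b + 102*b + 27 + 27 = -84*b^3 - 66*b^2 + 96*b + 54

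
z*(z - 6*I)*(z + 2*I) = z^3 - 4*I*z^2 + 12*z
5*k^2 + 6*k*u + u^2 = (k + u)*(5*k + u)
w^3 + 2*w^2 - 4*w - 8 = (w - 2)*(w + 2)^2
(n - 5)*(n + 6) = n^2 + n - 30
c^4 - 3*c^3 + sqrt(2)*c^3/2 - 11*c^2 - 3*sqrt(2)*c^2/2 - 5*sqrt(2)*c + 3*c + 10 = (c - 5)*(c + 2)*(c - sqrt(2)/2)*(c + sqrt(2))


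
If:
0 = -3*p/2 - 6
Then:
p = -4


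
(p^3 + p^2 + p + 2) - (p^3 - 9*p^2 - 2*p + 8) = 10*p^2 + 3*p - 6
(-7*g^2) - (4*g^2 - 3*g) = -11*g^2 + 3*g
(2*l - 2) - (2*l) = -2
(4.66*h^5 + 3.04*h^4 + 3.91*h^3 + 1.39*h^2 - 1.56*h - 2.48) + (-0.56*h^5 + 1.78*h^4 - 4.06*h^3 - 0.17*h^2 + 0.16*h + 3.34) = 4.1*h^5 + 4.82*h^4 - 0.149999999999999*h^3 + 1.22*h^2 - 1.4*h + 0.86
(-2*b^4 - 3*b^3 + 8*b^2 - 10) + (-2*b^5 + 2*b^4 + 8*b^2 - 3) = -2*b^5 - 3*b^3 + 16*b^2 - 13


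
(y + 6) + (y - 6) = 2*y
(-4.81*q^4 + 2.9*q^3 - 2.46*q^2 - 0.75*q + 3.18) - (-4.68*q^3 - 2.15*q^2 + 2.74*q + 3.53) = -4.81*q^4 + 7.58*q^3 - 0.31*q^2 - 3.49*q - 0.35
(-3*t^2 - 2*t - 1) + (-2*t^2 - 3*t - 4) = -5*t^2 - 5*t - 5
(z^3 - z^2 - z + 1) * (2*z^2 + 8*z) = 2*z^5 + 6*z^4 - 10*z^3 - 6*z^2 + 8*z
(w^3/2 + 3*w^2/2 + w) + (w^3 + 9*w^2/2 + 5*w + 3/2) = 3*w^3/2 + 6*w^2 + 6*w + 3/2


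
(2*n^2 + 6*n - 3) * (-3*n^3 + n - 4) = -6*n^5 - 18*n^4 + 11*n^3 - 2*n^2 - 27*n + 12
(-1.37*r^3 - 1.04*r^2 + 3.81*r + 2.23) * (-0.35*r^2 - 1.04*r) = 0.4795*r^5 + 1.7888*r^4 - 0.2519*r^3 - 4.7429*r^2 - 2.3192*r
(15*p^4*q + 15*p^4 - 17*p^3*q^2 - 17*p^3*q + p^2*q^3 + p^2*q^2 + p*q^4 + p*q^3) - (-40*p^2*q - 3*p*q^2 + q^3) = 15*p^4*q + 15*p^4 - 17*p^3*q^2 - 17*p^3*q + p^2*q^3 + p^2*q^2 + 40*p^2*q + p*q^4 + p*q^3 + 3*p*q^2 - q^3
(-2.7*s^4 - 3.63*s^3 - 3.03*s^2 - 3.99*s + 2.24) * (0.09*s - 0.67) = -0.243*s^5 + 1.4823*s^4 + 2.1594*s^3 + 1.671*s^2 + 2.8749*s - 1.5008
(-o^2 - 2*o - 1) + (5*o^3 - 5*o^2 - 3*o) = 5*o^3 - 6*o^2 - 5*o - 1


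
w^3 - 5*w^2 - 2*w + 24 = (w - 4)*(w - 3)*(w + 2)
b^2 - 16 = (b - 4)*(b + 4)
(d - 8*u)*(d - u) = d^2 - 9*d*u + 8*u^2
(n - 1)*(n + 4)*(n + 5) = n^3 + 8*n^2 + 11*n - 20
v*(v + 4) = v^2 + 4*v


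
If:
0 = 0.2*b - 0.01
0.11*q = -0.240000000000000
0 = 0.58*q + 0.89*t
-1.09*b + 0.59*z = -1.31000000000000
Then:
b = 0.05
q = -2.18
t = 1.42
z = -2.13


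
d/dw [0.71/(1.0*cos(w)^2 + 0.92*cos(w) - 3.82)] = (1.42*cos(w) + 0.6532)*sin(w)/(1.0*cos(w)^2 + 0.92*cos(w) - 3.82)^2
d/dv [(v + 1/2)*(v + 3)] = 2*v + 7/2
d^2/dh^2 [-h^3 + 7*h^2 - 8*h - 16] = 14 - 6*h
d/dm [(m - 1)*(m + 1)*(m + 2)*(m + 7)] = 4*m^3 + 27*m^2 + 26*m - 9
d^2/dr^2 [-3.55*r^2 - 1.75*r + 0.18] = -7.10000000000000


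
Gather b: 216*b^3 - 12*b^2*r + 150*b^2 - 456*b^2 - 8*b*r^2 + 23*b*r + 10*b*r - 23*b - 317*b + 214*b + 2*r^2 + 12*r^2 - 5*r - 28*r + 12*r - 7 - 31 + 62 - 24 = 216*b^3 + b^2*(-12*r - 306) + b*(-8*r^2 + 33*r - 126) + 14*r^2 - 21*r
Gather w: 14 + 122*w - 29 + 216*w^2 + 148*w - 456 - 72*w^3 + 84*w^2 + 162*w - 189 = -72*w^3 + 300*w^2 + 432*w - 660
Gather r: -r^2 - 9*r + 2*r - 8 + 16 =-r^2 - 7*r + 8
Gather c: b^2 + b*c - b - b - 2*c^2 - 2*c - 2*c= b^2 - 2*b - 2*c^2 + c*(b - 4)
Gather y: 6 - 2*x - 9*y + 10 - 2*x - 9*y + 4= -4*x - 18*y + 20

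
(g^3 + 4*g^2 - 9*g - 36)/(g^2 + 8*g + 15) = (g^2 + g - 12)/(g + 5)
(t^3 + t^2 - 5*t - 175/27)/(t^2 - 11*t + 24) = (t^3 + t^2 - 5*t - 175/27)/(t^2 - 11*t + 24)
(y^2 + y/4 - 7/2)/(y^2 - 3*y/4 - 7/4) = (y + 2)/(y + 1)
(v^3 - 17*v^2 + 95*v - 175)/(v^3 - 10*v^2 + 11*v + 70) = (v - 5)/(v + 2)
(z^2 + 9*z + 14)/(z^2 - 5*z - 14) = (z + 7)/(z - 7)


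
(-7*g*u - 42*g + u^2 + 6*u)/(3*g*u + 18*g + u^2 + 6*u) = (-7*g + u)/(3*g + u)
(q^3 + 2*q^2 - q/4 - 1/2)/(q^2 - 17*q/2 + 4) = (q^2 + 5*q/2 + 1)/(q - 8)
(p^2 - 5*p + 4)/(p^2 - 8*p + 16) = (p - 1)/(p - 4)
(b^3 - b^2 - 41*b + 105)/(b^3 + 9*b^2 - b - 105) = (b - 5)/(b + 5)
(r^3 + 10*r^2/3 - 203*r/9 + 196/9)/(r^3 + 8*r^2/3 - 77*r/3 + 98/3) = (r - 4/3)/(r - 2)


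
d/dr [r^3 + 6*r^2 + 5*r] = 3*r^2 + 12*r + 5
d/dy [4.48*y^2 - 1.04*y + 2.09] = 8.96*y - 1.04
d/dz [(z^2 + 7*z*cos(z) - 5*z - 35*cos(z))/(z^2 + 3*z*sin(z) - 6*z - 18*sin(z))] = (-7*z^3*sin(z) - 3*z^3*cos(z) + 80*z^2*sin(z) + 26*z^2*cos(z) - 22*z^2 - 246*z*sin(z) - 20*z*cos(z) + 231*z + 90*sin(z) - 21*sin(2*z)/2 - 210*cos(z) - 630)/((z - 6)^2*(z + 3*sin(z))^2)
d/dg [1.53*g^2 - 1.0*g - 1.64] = 3.06*g - 1.0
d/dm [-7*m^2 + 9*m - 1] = 9 - 14*m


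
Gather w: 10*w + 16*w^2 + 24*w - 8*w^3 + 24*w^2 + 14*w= -8*w^3 + 40*w^2 + 48*w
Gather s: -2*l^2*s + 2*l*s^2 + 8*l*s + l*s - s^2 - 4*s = s^2*(2*l - 1) + s*(-2*l^2 + 9*l - 4)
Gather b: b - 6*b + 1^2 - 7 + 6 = -5*b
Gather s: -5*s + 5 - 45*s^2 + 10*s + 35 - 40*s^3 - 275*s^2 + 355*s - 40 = -40*s^3 - 320*s^2 + 360*s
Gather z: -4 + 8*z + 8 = 8*z + 4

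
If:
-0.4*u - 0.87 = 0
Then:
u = -2.18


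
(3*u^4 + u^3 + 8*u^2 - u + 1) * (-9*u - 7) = -27*u^5 - 30*u^4 - 79*u^3 - 47*u^2 - 2*u - 7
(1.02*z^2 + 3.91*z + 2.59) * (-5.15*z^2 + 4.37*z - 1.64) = -5.253*z^4 - 15.6791*z^3 + 2.0754*z^2 + 4.9059*z - 4.2476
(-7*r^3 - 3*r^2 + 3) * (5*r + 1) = -35*r^4 - 22*r^3 - 3*r^2 + 15*r + 3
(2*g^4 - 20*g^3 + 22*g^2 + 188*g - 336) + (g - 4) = 2*g^4 - 20*g^3 + 22*g^2 + 189*g - 340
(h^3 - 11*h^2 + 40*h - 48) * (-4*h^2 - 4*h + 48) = -4*h^5 + 40*h^4 - 68*h^3 - 496*h^2 + 2112*h - 2304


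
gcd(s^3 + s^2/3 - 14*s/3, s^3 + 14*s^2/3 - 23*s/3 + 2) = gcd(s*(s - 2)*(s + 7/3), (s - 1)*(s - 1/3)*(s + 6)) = 1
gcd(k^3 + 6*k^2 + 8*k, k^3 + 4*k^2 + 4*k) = k^2 + 2*k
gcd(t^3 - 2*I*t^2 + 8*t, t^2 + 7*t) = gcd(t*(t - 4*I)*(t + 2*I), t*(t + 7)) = t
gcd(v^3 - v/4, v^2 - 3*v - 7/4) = v + 1/2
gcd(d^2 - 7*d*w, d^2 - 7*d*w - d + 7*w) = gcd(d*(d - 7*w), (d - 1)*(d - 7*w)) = -d + 7*w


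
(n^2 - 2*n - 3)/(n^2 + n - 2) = (n^2 - 2*n - 3)/(n^2 + n - 2)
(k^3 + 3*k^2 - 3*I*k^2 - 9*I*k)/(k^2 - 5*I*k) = (k^2 + 3*k*(1 - I) - 9*I)/(k - 5*I)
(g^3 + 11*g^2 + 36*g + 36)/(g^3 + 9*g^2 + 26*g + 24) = (g + 6)/(g + 4)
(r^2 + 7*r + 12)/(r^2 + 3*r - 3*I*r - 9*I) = (r + 4)/(r - 3*I)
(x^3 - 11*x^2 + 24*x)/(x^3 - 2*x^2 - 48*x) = (x - 3)/(x + 6)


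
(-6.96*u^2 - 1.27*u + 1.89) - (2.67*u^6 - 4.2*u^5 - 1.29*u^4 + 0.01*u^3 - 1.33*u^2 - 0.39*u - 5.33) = -2.67*u^6 + 4.2*u^5 + 1.29*u^4 - 0.01*u^3 - 5.63*u^2 - 0.88*u + 7.22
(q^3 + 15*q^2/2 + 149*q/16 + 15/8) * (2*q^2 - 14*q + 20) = 2*q^5 + q^4 - 531*q^3/8 + 187*q^2/8 + 160*q + 75/2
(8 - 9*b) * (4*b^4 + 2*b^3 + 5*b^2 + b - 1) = -36*b^5 + 14*b^4 - 29*b^3 + 31*b^2 + 17*b - 8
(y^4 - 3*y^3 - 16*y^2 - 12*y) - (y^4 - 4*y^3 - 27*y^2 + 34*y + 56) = y^3 + 11*y^2 - 46*y - 56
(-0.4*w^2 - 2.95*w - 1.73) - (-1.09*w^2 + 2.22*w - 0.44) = 0.69*w^2 - 5.17*w - 1.29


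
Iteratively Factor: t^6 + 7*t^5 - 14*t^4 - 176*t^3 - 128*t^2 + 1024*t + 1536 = (t + 2)*(t^5 + 5*t^4 - 24*t^3 - 128*t^2 + 128*t + 768) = (t + 2)*(t + 4)*(t^4 + t^3 - 28*t^2 - 16*t + 192) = (t - 4)*(t + 2)*(t + 4)*(t^3 + 5*t^2 - 8*t - 48) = (t - 4)*(t - 3)*(t + 2)*(t + 4)*(t^2 + 8*t + 16) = (t - 4)*(t - 3)*(t + 2)*(t + 4)^2*(t + 4)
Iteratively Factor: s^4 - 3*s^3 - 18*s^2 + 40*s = (s + 4)*(s^3 - 7*s^2 + 10*s) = s*(s + 4)*(s^2 - 7*s + 10) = s*(s - 5)*(s + 4)*(s - 2)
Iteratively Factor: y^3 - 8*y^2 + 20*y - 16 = (y - 4)*(y^2 - 4*y + 4) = (y - 4)*(y - 2)*(y - 2)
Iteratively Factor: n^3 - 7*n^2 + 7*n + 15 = (n + 1)*(n^2 - 8*n + 15) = (n - 5)*(n + 1)*(n - 3)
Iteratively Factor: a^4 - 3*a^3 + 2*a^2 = (a - 1)*(a^3 - 2*a^2) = a*(a - 1)*(a^2 - 2*a) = a*(a - 2)*(a - 1)*(a)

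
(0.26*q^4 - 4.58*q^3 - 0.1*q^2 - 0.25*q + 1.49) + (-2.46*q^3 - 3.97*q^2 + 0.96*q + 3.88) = 0.26*q^4 - 7.04*q^3 - 4.07*q^2 + 0.71*q + 5.37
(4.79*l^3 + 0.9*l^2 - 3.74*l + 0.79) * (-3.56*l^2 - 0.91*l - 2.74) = -17.0524*l^5 - 7.5629*l^4 - 0.6292*l^3 - 1.875*l^2 + 9.5287*l - 2.1646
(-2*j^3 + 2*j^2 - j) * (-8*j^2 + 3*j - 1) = 16*j^5 - 22*j^4 + 16*j^3 - 5*j^2 + j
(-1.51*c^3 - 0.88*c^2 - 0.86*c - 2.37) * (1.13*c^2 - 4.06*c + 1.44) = -1.7063*c^5 + 5.1362*c^4 + 0.4266*c^3 - 0.4537*c^2 + 8.3838*c - 3.4128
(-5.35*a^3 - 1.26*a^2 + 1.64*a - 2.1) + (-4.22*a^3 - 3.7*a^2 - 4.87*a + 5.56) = -9.57*a^3 - 4.96*a^2 - 3.23*a + 3.46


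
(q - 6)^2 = q^2 - 12*q + 36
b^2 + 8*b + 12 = (b + 2)*(b + 6)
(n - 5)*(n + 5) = n^2 - 25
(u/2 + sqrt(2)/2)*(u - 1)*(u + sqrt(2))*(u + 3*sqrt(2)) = u^4/2 - u^3/2 + 5*sqrt(2)*u^3/2 - 5*sqrt(2)*u^2/2 + 7*u^2 - 7*u + 3*sqrt(2)*u - 3*sqrt(2)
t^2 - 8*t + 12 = (t - 6)*(t - 2)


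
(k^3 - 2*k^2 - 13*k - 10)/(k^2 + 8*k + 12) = (k^2 - 4*k - 5)/(k + 6)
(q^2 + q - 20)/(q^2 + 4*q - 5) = (q - 4)/(q - 1)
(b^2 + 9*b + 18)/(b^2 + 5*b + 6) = (b + 6)/(b + 2)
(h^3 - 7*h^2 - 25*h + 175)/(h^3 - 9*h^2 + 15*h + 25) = (h^2 - 2*h - 35)/(h^2 - 4*h - 5)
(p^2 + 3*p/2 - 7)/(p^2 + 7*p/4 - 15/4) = 2*(2*p^2 + 3*p - 14)/(4*p^2 + 7*p - 15)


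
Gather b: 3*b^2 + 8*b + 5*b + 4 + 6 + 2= 3*b^2 + 13*b + 12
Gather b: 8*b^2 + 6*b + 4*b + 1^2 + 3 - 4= 8*b^2 + 10*b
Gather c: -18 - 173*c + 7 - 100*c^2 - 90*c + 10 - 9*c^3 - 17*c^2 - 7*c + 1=-9*c^3 - 117*c^2 - 270*c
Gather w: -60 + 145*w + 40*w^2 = 40*w^2 + 145*w - 60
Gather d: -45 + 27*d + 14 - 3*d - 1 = 24*d - 32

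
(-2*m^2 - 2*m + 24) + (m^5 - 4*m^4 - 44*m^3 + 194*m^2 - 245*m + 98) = m^5 - 4*m^4 - 44*m^3 + 192*m^2 - 247*m + 122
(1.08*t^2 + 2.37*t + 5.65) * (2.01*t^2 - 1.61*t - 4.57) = 2.1708*t^4 + 3.0249*t^3 + 2.6052*t^2 - 19.9274*t - 25.8205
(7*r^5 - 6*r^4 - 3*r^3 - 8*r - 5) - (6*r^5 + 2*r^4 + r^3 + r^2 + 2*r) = r^5 - 8*r^4 - 4*r^3 - r^2 - 10*r - 5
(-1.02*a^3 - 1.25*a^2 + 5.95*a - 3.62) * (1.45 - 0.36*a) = 0.3672*a^4 - 1.029*a^3 - 3.9545*a^2 + 9.9307*a - 5.249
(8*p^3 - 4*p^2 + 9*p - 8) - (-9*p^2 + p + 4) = 8*p^3 + 5*p^2 + 8*p - 12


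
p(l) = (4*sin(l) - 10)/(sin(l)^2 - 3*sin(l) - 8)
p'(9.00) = 0.60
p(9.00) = 0.92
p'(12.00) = -1.67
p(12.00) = 1.99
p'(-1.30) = -1.30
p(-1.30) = 3.31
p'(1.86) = 0.13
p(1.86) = 0.62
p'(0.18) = -0.80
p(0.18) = 1.09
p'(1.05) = -0.24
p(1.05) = 0.66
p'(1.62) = 0.02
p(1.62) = 0.60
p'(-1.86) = 1.37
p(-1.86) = 3.29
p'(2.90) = 0.74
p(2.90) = 1.04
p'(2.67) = 0.57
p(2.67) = 0.89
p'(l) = (-2*sin(l)*cos(l) + 3*cos(l))*(4*sin(l) - 10)/(sin(l)^2 - 3*sin(l) - 8)^2 + 4*cos(l)/(sin(l)^2 - 3*sin(l) - 8) = 2*(10*sin(l) + cos(2*l) - 32)*cos(l)/(sin(l)^2 - 3*sin(l) - 8)^2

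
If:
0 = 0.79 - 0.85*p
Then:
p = 0.93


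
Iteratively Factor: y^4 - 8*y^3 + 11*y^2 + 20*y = (y - 5)*(y^3 - 3*y^2 - 4*y) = (y - 5)*(y + 1)*(y^2 - 4*y) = y*(y - 5)*(y + 1)*(y - 4)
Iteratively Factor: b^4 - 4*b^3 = (b)*(b^3 - 4*b^2) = b^2*(b^2 - 4*b) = b^3*(b - 4)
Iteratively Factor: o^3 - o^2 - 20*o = (o + 4)*(o^2 - 5*o) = (o - 5)*(o + 4)*(o)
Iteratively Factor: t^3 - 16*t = (t - 4)*(t^2 + 4*t) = (t - 4)*(t + 4)*(t)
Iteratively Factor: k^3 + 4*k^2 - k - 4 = (k + 1)*(k^2 + 3*k - 4) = (k + 1)*(k + 4)*(k - 1)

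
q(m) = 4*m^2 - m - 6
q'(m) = 8*m - 1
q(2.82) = 22.99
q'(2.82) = 21.56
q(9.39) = 337.30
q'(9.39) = 74.12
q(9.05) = 312.56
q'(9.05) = 71.40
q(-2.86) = 29.58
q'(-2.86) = -23.88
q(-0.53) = -4.35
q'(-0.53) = -5.24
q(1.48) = 1.28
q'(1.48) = 10.84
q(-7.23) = 210.32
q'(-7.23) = -58.84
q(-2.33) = 18.05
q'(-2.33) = -19.64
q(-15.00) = 909.00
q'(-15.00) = -121.00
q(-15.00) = 909.00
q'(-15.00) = -121.00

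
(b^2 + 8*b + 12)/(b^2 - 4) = (b + 6)/(b - 2)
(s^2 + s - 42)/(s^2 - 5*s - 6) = (s + 7)/(s + 1)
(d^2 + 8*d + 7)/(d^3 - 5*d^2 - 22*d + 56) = (d^2 + 8*d + 7)/(d^3 - 5*d^2 - 22*d + 56)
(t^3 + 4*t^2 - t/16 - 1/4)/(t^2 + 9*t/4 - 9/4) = (16*t^3 + 64*t^2 - t - 4)/(4*(4*t^2 + 9*t - 9))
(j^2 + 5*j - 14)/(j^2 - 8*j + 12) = (j + 7)/(j - 6)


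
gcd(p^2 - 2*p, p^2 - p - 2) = p - 2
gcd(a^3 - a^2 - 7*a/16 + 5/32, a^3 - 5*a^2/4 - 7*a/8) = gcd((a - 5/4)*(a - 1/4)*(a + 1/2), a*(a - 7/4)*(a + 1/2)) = a + 1/2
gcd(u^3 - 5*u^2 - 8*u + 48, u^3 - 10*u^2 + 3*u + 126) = u + 3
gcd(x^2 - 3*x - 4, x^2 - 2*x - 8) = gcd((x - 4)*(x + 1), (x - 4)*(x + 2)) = x - 4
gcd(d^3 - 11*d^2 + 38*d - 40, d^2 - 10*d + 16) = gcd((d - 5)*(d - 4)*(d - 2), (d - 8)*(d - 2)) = d - 2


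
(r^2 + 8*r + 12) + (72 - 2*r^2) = -r^2 + 8*r + 84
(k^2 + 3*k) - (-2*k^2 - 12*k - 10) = 3*k^2 + 15*k + 10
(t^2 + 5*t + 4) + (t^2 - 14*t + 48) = 2*t^2 - 9*t + 52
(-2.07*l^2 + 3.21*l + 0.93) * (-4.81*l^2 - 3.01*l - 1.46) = 9.9567*l^4 - 9.2094*l^3 - 11.1132*l^2 - 7.4859*l - 1.3578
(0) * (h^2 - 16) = 0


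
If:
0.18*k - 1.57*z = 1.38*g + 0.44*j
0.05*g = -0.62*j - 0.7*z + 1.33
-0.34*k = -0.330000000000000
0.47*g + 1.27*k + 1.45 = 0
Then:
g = -5.71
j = -4.66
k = 0.97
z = 6.43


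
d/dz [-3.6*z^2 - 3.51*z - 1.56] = -7.2*z - 3.51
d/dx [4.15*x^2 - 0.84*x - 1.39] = 8.3*x - 0.84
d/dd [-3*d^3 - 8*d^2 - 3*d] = -9*d^2 - 16*d - 3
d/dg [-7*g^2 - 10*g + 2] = -14*g - 10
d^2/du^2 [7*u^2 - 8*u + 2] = 14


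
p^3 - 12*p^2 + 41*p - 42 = (p - 7)*(p - 3)*(p - 2)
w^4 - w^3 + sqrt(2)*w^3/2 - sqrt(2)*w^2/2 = w^2*(w - 1)*(w + sqrt(2)/2)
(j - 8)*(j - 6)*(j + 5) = j^3 - 9*j^2 - 22*j + 240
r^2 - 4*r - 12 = (r - 6)*(r + 2)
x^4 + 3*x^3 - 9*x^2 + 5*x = x*(x - 1)^2*(x + 5)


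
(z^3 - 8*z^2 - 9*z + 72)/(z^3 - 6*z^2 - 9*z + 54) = (z - 8)/(z - 6)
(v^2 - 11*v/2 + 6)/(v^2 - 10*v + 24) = (v - 3/2)/(v - 6)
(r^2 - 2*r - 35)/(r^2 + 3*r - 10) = (r - 7)/(r - 2)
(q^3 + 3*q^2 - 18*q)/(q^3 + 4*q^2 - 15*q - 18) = q/(q + 1)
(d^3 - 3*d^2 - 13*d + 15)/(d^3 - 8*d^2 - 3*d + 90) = (d - 1)/(d - 6)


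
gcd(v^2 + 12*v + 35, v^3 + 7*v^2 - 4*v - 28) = v + 7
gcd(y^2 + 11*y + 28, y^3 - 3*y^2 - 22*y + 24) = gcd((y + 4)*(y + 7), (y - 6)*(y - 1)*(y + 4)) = y + 4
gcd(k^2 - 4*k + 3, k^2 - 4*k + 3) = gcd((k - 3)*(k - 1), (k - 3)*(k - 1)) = k^2 - 4*k + 3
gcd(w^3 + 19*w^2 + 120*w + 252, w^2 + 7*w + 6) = w + 6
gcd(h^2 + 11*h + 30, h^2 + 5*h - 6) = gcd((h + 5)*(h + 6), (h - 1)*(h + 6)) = h + 6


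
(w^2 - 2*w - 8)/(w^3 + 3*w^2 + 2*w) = (w - 4)/(w*(w + 1))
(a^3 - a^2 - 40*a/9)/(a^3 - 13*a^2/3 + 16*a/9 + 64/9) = a*(3*a + 5)/(3*a^2 - 5*a - 8)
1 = 1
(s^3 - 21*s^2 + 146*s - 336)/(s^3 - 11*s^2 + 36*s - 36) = (s^2 - 15*s + 56)/(s^2 - 5*s + 6)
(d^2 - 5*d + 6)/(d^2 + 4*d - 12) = (d - 3)/(d + 6)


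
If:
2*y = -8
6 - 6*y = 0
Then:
No Solution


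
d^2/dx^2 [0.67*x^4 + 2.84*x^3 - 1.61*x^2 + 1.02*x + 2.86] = 8.04*x^2 + 17.04*x - 3.22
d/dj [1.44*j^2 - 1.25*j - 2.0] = 2.88*j - 1.25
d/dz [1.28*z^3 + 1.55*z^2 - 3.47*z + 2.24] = 3.84*z^2 + 3.1*z - 3.47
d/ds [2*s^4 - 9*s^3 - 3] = s^2*(8*s - 27)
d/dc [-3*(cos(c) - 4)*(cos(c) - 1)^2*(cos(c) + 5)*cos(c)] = 3*(5*cos(c)^4 - 4*cos(c)^3 - 63*cos(c)^2 + 82*cos(c) - 20)*sin(c)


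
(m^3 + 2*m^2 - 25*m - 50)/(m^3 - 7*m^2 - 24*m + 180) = (m^2 - 3*m - 10)/(m^2 - 12*m + 36)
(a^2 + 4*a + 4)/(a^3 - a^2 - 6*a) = (a + 2)/(a*(a - 3))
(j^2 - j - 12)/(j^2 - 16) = (j + 3)/(j + 4)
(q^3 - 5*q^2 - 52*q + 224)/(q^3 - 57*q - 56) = (q - 4)/(q + 1)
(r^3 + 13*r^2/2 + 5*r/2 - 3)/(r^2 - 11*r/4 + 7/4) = 2*(2*r^3 + 13*r^2 + 5*r - 6)/(4*r^2 - 11*r + 7)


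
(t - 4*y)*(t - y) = t^2 - 5*t*y + 4*y^2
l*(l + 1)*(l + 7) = l^3 + 8*l^2 + 7*l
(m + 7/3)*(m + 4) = m^2 + 19*m/3 + 28/3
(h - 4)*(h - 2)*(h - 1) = h^3 - 7*h^2 + 14*h - 8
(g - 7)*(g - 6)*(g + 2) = g^3 - 11*g^2 + 16*g + 84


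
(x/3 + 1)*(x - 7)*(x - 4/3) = x^3/3 - 16*x^2/9 - 47*x/9 + 28/3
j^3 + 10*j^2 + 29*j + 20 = (j + 1)*(j + 4)*(j + 5)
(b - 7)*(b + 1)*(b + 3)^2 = b^4 - 34*b^2 - 96*b - 63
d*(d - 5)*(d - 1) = d^3 - 6*d^2 + 5*d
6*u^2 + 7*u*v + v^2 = (u + v)*(6*u + v)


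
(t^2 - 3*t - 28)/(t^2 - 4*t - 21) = (t + 4)/(t + 3)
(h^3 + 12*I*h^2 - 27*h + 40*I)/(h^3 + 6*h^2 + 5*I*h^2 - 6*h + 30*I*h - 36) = (h^3 + 12*I*h^2 - 27*h + 40*I)/(h^3 + h^2*(6 + 5*I) + h*(-6 + 30*I) - 36)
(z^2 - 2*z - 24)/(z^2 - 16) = (z - 6)/(z - 4)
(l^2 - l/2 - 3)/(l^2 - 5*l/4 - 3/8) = 4*(-2*l^2 + l + 6)/(-8*l^2 + 10*l + 3)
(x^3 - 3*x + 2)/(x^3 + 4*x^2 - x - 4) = (x^2 + x - 2)/(x^2 + 5*x + 4)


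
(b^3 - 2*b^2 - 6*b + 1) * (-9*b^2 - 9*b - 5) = -9*b^5 + 9*b^4 + 67*b^3 + 55*b^2 + 21*b - 5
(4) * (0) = 0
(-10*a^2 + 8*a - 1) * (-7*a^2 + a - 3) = 70*a^4 - 66*a^3 + 45*a^2 - 25*a + 3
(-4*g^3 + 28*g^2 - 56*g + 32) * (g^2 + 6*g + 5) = -4*g^5 + 4*g^4 + 92*g^3 - 164*g^2 - 88*g + 160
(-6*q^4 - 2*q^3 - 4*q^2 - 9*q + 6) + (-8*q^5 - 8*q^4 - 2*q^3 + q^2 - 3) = -8*q^5 - 14*q^4 - 4*q^3 - 3*q^2 - 9*q + 3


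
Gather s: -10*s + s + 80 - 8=72 - 9*s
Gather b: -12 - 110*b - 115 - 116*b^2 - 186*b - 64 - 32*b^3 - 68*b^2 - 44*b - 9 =-32*b^3 - 184*b^2 - 340*b - 200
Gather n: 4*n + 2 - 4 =4*n - 2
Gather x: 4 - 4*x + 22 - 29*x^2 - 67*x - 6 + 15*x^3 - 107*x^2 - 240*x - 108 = 15*x^3 - 136*x^2 - 311*x - 88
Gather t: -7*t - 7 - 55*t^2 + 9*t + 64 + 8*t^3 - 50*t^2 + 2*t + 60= 8*t^3 - 105*t^2 + 4*t + 117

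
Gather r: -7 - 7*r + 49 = 42 - 7*r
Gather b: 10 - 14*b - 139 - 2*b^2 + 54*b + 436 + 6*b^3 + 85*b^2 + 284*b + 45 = 6*b^3 + 83*b^2 + 324*b + 352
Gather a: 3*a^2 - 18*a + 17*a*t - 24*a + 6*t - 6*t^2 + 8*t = 3*a^2 + a*(17*t - 42) - 6*t^2 + 14*t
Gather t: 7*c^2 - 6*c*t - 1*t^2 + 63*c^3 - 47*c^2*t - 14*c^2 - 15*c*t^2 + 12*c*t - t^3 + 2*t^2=63*c^3 - 7*c^2 - t^3 + t^2*(1 - 15*c) + t*(-47*c^2 + 6*c)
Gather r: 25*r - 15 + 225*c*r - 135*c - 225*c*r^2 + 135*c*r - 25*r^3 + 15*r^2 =-135*c - 25*r^3 + r^2*(15 - 225*c) + r*(360*c + 25) - 15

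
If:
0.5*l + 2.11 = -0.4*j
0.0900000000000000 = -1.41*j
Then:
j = -0.06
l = -4.17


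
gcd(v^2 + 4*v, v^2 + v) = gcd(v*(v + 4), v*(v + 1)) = v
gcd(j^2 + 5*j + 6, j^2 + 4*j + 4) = j + 2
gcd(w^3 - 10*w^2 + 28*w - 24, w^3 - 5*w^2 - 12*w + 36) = w^2 - 8*w + 12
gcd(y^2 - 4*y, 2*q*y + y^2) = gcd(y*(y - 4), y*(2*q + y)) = y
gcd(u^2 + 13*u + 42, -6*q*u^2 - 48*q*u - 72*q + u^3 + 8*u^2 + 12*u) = u + 6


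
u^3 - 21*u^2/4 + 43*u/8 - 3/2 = (u - 4)*(u - 3/4)*(u - 1/2)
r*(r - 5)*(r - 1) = r^3 - 6*r^2 + 5*r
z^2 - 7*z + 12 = (z - 4)*(z - 3)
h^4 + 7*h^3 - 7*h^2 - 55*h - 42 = (h - 3)*(h + 1)*(h + 2)*(h + 7)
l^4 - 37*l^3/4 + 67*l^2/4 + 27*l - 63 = (l - 6)*(l - 3)*(l - 2)*(l + 7/4)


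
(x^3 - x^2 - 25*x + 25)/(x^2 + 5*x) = x - 6 + 5/x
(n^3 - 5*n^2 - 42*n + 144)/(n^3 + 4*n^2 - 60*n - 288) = (n - 3)/(n + 6)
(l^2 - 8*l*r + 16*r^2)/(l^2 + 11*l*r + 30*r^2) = (l^2 - 8*l*r + 16*r^2)/(l^2 + 11*l*r + 30*r^2)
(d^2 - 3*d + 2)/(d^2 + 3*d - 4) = (d - 2)/(d + 4)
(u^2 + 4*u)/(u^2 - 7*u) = (u + 4)/(u - 7)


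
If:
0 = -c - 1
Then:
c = -1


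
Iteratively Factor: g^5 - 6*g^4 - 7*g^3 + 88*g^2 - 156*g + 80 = (g - 2)*(g^4 - 4*g^3 - 15*g^2 + 58*g - 40) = (g - 2)*(g + 4)*(g^3 - 8*g^2 + 17*g - 10) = (g - 2)*(g - 1)*(g + 4)*(g^2 - 7*g + 10) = (g - 5)*(g - 2)*(g - 1)*(g + 4)*(g - 2)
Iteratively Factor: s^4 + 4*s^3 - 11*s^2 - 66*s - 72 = (s + 3)*(s^3 + s^2 - 14*s - 24) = (s + 2)*(s + 3)*(s^2 - s - 12) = (s + 2)*(s + 3)^2*(s - 4)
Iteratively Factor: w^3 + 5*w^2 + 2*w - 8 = (w + 2)*(w^2 + 3*w - 4) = (w + 2)*(w + 4)*(w - 1)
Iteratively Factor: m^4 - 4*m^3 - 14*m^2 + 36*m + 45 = (m - 5)*(m^3 + m^2 - 9*m - 9) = (m - 5)*(m + 1)*(m^2 - 9) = (m - 5)*(m - 3)*(m + 1)*(m + 3)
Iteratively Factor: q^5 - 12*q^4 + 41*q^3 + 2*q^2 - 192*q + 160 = (q + 2)*(q^4 - 14*q^3 + 69*q^2 - 136*q + 80) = (q - 5)*(q + 2)*(q^3 - 9*q^2 + 24*q - 16) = (q - 5)*(q - 1)*(q + 2)*(q^2 - 8*q + 16) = (q - 5)*(q - 4)*(q - 1)*(q + 2)*(q - 4)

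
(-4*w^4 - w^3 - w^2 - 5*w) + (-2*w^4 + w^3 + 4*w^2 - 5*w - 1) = -6*w^4 + 3*w^2 - 10*w - 1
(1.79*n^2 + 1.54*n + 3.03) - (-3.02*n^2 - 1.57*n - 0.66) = 4.81*n^2 + 3.11*n + 3.69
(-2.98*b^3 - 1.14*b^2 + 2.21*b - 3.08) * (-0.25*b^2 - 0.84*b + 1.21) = 0.745*b^5 + 2.7882*b^4 - 3.2007*b^3 - 2.4658*b^2 + 5.2613*b - 3.7268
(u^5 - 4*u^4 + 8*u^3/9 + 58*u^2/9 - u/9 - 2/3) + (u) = u^5 - 4*u^4 + 8*u^3/9 + 58*u^2/9 + 8*u/9 - 2/3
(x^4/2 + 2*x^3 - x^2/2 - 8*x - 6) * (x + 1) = x^5/2 + 5*x^4/2 + 3*x^3/2 - 17*x^2/2 - 14*x - 6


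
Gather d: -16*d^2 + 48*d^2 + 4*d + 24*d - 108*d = 32*d^2 - 80*d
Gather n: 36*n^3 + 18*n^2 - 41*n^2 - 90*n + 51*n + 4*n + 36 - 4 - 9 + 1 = 36*n^3 - 23*n^2 - 35*n + 24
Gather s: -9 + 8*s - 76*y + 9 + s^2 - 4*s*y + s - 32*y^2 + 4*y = s^2 + s*(9 - 4*y) - 32*y^2 - 72*y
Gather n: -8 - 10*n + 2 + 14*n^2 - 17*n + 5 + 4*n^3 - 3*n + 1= 4*n^3 + 14*n^2 - 30*n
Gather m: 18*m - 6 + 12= 18*m + 6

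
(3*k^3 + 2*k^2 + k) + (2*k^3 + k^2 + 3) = 5*k^3 + 3*k^2 + k + 3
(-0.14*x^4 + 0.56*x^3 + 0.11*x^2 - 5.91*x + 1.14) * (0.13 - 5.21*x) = 0.7294*x^5 - 2.9358*x^4 - 0.5003*x^3 + 30.8054*x^2 - 6.7077*x + 0.1482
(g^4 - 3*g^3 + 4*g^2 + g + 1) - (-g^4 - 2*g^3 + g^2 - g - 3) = 2*g^4 - g^3 + 3*g^2 + 2*g + 4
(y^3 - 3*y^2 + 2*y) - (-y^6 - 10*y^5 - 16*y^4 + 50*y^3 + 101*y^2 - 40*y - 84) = y^6 + 10*y^5 + 16*y^4 - 49*y^3 - 104*y^2 + 42*y + 84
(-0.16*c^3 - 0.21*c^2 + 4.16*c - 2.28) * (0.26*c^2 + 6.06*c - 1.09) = -0.0416*c^5 - 1.0242*c^4 - 0.0165999999999997*c^3 + 24.8457*c^2 - 18.3512*c + 2.4852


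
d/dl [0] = 0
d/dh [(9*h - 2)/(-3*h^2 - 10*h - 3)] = (27*h^2 - 12*h - 47)/(9*h^4 + 60*h^3 + 118*h^2 + 60*h + 9)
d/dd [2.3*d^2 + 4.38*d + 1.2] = 4.6*d + 4.38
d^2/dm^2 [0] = 0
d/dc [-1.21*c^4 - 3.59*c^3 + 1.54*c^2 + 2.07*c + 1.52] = -4.84*c^3 - 10.77*c^2 + 3.08*c + 2.07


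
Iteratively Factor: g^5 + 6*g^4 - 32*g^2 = (g)*(g^4 + 6*g^3 - 32*g) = g^2*(g^3 + 6*g^2 - 32) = g^2*(g + 4)*(g^2 + 2*g - 8) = g^2*(g + 4)^2*(g - 2)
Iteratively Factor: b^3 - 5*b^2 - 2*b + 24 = (b - 3)*(b^2 - 2*b - 8) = (b - 4)*(b - 3)*(b + 2)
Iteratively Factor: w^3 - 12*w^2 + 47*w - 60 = (w - 3)*(w^2 - 9*w + 20) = (w - 5)*(w - 3)*(w - 4)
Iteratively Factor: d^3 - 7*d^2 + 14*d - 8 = (d - 4)*(d^2 - 3*d + 2) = (d - 4)*(d - 1)*(d - 2)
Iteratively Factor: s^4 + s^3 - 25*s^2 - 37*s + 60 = (s + 4)*(s^3 - 3*s^2 - 13*s + 15) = (s - 1)*(s + 4)*(s^2 - 2*s - 15) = (s - 5)*(s - 1)*(s + 4)*(s + 3)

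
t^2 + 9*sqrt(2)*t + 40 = (t + 4*sqrt(2))*(t + 5*sqrt(2))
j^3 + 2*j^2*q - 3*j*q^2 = j*(j - q)*(j + 3*q)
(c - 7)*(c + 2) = c^2 - 5*c - 14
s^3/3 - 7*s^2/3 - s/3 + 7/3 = (s/3 + 1/3)*(s - 7)*(s - 1)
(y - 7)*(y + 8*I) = y^2 - 7*y + 8*I*y - 56*I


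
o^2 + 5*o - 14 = (o - 2)*(o + 7)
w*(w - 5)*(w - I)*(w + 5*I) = w^4 - 5*w^3 + 4*I*w^3 + 5*w^2 - 20*I*w^2 - 25*w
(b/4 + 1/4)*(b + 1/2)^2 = b^3/4 + b^2/2 + 5*b/16 + 1/16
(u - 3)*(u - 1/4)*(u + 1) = u^3 - 9*u^2/4 - 5*u/2 + 3/4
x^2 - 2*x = x*(x - 2)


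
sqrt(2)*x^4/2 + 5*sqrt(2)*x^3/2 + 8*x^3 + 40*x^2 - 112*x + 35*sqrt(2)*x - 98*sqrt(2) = (x - 2)*(x + 7)*(x + 7*sqrt(2))*(sqrt(2)*x/2 + 1)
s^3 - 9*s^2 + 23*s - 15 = (s - 5)*(s - 3)*(s - 1)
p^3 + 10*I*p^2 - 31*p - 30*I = (p + 2*I)*(p + 3*I)*(p + 5*I)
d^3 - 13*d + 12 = (d - 3)*(d - 1)*(d + 4)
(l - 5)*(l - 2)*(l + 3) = l^3 - 4*l^2 - 11*l + 30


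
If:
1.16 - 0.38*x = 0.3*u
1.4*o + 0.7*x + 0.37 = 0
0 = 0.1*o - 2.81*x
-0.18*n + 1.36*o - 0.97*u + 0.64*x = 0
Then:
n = -22.89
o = -0.26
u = 3.88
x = -0.01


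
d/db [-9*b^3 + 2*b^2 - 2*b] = -27*b^2 + 4*b - 2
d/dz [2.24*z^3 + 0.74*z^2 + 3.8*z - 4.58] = 6.72*z^2 + 1.48*z + 3.8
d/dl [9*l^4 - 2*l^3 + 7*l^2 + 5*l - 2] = 36*l^3 - 6*l^2 + 14*l + 5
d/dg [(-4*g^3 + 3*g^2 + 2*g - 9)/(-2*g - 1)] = 2*(8*g^3 + 3*g^2 - 3*g - 10)/(4*g^2 + 4*g + 1)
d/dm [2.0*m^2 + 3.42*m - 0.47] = 4.0*m + 3.42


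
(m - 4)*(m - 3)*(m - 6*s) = m^3 - 6*m^2*s - 7*m^2 + 42*m*s + 12*m - 72*s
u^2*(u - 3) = u^3 - 3*u^2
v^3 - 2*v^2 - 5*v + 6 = (v - 3)*(v - 1)*(v + 2)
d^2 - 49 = (d - 7)*(d + 7)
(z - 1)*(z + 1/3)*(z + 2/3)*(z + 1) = z^4 + z^3 - 7*z^2/9 - z - 2/9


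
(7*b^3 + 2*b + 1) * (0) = 0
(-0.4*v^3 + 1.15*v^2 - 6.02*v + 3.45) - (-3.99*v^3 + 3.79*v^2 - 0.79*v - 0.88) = 3.59*v^3 - 2.64*v^2 - 5.23*v + 4.33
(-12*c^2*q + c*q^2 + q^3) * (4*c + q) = -48*c^3*q - 8*c^2*q^2 + 5*c*q^3 + q^4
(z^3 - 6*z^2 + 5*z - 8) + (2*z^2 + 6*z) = z^3 - 4*z^2 + 11*z - 8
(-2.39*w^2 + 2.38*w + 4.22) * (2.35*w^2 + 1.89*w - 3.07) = -5.6165*w^4 + 1.0759*w^3 + 21.7525*w^2 + 0.6692*w - 12.9554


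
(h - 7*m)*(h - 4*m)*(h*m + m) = h^3*m - 11*h^2*m^2 + h^2*m + 28*h*m^3 - 11*h*m^2 + 28*m^3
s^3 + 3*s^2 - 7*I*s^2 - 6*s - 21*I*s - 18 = (s + 3)*(s - 6*I)*(s - I)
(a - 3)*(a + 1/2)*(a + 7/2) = a^3 + a^2 - 41*a/4 - 21/4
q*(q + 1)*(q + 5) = q^3 + 6*q^2 + 5*q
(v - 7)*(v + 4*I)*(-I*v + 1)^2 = -v^4 + 7*v^3 - 6*I*v^3 + 9*v^2 + 42*I*v^2 - 63*v + 4*I*v - 28*I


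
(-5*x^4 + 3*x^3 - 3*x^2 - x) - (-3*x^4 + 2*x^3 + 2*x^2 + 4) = -2*x^4 + x^3 - 5*x^2 - x - 4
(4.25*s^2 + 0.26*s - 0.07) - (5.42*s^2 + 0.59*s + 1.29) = -1.17*s^2 - 0.33*s - 1.36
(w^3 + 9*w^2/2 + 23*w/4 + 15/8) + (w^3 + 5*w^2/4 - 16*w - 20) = 2*w^3 + 23*w^2/4 - 41*w/4 - 145/8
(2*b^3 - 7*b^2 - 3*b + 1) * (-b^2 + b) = -2*b^5 + 9*b^4 - 4*b^3 - 4*b^2 + b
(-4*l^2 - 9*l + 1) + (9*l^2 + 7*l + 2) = 5*l^2 - 2*l + 3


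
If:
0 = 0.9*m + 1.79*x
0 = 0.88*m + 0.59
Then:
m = -0.67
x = 0.34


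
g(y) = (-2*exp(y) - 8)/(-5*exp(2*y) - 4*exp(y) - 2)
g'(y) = (-2*exp(y) - 8)*(10*exp(2*y) + 4*exp(y))/(-5*exp(2*y) - 4*exp(y) - 2)^2 - 2*exp(y)/(-5*exp(2*y) - 4*exp(y) - 2)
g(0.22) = 0.71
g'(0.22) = -0.82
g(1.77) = 0.10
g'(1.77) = -0.13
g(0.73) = 0.38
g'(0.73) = -0.49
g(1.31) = 0.18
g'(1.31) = -0.23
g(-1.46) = 2.65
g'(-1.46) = -1.07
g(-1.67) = 2.86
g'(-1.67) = -0.95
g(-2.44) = 3.43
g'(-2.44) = -0.54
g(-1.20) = 2.35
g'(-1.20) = -1.19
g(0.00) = 0.91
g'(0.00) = -0.98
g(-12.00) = 4.00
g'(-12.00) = 0.00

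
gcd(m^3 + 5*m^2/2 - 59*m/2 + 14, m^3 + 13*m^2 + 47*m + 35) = m + 7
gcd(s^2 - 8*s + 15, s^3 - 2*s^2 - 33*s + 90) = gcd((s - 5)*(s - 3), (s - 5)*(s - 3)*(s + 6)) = s^2 - 8*s + 15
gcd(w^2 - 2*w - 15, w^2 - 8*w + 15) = w - 5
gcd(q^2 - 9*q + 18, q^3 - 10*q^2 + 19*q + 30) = q - 6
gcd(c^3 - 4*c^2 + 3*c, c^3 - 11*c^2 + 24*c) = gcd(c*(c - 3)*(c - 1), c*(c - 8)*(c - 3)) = c^2 - 3*c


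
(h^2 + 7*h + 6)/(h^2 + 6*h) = (h + 1)/h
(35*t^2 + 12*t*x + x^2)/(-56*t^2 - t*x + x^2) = (5*t + x)/(-8*t + x)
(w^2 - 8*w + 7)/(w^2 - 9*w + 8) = (w - 7)/(w - 8)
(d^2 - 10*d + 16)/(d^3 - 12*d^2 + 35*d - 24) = (d - 2)/(d^2 - 4*d + 3)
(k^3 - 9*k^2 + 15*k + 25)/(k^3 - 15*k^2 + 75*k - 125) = (k + 1)/(k - 5)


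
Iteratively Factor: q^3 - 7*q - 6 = (q + 2)*(q^2 - 2*q - 3) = (q - 3)*(q + 2)*(q + 1)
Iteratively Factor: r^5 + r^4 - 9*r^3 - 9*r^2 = (r + 1)*(r^4 - 9*r^2) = (r - 3)*(r + 1)*(r^3 + 3*r^2) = r*(r - 3)*(r + 1)*(r^2 + 3*r) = r^2*(r - 3)*(r + 1)*(r + 3)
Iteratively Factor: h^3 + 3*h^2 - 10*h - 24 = (h + 4)*(h^2 - h - 6) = (h - 3)*(h + 4)*(h + 2)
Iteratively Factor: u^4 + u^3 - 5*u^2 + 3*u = (u)*(u^3 + u^2 - 5*u + 3) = u*(u - 1)*(u^2 + 2*u - 3) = u*(u - 1)^2*(u + 3)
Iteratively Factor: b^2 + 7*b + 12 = (b + 3)*(b + 4)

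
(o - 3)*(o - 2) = o^2 - 5*o + 6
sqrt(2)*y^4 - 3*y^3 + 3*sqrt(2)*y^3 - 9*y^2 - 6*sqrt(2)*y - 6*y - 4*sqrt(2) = (y + 2)*(y - 2*sqrt(2))*(y + sqrt(2)/2)*(sqrt(2)*y + sqrt(2))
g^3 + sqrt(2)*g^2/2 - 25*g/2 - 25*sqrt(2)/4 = (g - 5*sqrt(2)/2)*(g + sqrt(2)/2)*(g + 5*sqrt(2)/2)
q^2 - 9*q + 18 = (q - 6)*(q - 3)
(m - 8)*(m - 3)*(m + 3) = m^3 - 8*m^2 - 9*m + 72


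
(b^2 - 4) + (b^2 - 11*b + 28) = 2*b^2 - 11*b + 24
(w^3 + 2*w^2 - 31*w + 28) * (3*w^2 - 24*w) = 3*w^5 - 18*w^4 - 141*w^3 + 828*w^2 - 672*w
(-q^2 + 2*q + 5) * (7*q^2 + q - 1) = -7*q^4 + 13*q^3 + 38*q^2 + 3*q - 5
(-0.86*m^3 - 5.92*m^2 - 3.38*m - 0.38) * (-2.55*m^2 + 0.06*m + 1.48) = 2.193*m^5 + 15.0444*m^4 + 6.991*m^3 - 7.9954*m^2 - 5.0252*m - 0.5624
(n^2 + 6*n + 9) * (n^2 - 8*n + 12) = n^4 - 2*n^3 - 27*n^2 + 108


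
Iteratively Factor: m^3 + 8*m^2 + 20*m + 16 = (m + 2)*(m^2 + 6*m + 8) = (m + 2)*(m + 4)*(m + 2)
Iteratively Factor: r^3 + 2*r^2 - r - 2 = (r - 1)*(r^2 + 3*r + 2) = (r - 1)*(r + 1)*(r + 2)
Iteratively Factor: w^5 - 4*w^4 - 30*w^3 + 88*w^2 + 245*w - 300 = (w - 5)*(w^4 + w^3 - 25*w^2 - 37*w + 60) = (w - 5)*(w + 4)*(w^3 - 3*w^2 - 13*w + 15) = (w - 5)*(w - 1)*(w + 4)*(w^2 - 2*w - 15) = (w - 5)^2*(w - 1)*(w + 4)*(w + 3)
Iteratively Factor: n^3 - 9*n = (n + 3)*(n^2 - 3*n) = n*(n + 3)*(n - 3)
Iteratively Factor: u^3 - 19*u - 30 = (u + 2)*(u^2 - 2*u - 15) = (u - 5)*(u + 2)*(u + 3)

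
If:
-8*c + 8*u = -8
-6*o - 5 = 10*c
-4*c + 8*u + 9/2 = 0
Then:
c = 7/8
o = -55/24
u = -1/8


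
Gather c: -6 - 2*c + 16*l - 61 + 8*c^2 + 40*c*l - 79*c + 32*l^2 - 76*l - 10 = 8*c^2 + c*(40*l - 81) + 32*l^2 - 60*l - 77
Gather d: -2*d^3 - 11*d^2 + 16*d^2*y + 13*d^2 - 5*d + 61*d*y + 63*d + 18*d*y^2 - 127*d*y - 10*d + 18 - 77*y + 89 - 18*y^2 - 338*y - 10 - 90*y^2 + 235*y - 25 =-2*d^3 + d^2*(16*y + 2) + d*(18*y^2 - 66*y + 48) - 108*y^2 - 180*y + 72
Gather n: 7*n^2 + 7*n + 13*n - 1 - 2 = 7*n^2 + 20*n - 3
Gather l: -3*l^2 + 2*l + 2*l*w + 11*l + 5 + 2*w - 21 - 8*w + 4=-3*l^2 + l*(2*w + 13) - 6*w - 12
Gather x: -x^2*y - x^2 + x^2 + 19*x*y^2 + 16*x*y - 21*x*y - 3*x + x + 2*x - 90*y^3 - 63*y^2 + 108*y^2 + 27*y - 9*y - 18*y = -x^2*y + x*(19*y^2 - 5*y) - 90*y^3 + 45*y^2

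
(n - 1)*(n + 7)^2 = n^3 + 13*n^2 + 35*n - 49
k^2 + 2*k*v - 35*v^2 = (k - 5*v)*(k + 7*v)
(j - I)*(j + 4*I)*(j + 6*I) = j^3 + 9*I*j^2 - 14*j + 24*I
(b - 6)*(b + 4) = b^2 - 2*b - 24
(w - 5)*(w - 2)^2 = w^3 - 9*w^2 + 24*w - 20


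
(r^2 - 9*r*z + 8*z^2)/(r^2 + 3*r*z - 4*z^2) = (r - 8*z)/(r + 4*z)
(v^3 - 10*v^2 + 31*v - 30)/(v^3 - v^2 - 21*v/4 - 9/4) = 4*(v^2 - 7*v + 10)/(4*v^2 + 8*v + 3)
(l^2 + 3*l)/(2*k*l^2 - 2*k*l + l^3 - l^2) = (l + 3)/(2*k*l - 2*k + l^2 - l)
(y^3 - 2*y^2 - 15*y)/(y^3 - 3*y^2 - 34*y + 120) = y*(y + 3)/(y^2 + 2*y - 24)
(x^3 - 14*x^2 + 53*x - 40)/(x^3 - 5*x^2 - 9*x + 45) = (x^2 - 9*x + 8)/(x^2 - 9)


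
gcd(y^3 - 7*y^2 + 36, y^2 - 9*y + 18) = y^2 - 9*y + 18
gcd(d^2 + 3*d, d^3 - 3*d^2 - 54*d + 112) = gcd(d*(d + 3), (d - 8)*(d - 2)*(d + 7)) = 1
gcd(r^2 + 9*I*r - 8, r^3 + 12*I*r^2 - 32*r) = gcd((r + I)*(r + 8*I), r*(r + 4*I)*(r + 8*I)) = r + 8*I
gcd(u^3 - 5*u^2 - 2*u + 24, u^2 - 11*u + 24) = u - 3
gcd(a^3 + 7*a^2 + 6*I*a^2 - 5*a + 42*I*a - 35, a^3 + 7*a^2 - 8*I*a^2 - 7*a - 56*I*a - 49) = a + 7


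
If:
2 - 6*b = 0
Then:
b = 1/3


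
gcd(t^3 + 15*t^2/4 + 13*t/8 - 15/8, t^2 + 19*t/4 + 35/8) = t + 5/4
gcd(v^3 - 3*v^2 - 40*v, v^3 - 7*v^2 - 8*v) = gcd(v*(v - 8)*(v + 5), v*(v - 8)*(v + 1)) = v^2 - 8*v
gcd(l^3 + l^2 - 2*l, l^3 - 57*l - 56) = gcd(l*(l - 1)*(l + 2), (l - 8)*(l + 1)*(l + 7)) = 1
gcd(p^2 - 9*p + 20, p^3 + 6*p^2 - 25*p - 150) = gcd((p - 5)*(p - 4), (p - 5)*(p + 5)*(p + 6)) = p - 5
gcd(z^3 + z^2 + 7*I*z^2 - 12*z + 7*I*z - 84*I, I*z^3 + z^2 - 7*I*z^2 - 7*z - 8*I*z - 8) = 1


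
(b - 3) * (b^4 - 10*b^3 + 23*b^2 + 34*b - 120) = b^5 - 13*b^4 + 53*b^3 - 35*b^2 - 222*b + 360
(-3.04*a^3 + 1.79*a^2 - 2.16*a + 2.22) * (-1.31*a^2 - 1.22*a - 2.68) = 3.9824*a^5 + 1.3639*a^4 + 8.793*a^3 - 5.0702*a^2 + 3.0804*a - 5.9496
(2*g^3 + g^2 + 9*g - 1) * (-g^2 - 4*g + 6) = -2*g^5 - 9*g^4 - g^3 - 29*g^2 + 58*g - 6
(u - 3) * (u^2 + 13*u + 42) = u^3 + 10*u^2 + 3*u - 126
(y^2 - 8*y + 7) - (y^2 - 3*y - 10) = 17 - 5*y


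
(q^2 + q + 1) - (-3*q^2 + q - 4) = 4*q^2 + 5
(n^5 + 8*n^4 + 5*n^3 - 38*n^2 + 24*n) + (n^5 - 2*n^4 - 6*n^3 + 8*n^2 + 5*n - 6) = 2*n^5 + 6*n^4 - n^3 - 30*n^2 + 29*n - 6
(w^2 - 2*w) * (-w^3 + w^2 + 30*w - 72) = -w^5 + 3*w^4 + 28*w^3 - 132*w^2 + 144*w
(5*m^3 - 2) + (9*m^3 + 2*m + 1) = 14*m^3 + 2*m - 1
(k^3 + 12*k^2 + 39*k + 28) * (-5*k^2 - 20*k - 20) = -5*k^5 - 80*k^4 - 455*k^3 - 1160*k^2 - 1340*k - 560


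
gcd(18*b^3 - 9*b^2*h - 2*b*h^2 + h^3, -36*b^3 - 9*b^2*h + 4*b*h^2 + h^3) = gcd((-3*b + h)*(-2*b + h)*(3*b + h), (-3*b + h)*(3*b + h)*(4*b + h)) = 9*b^2 - h^2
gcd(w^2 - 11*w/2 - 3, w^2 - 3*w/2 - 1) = w + 1/2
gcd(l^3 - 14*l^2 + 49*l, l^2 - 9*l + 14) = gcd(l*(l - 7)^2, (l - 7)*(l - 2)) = l - 7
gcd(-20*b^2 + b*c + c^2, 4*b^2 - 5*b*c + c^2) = 4*b - c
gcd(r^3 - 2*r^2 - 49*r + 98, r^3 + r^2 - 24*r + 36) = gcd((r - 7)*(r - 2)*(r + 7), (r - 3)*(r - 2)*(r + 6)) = r - 2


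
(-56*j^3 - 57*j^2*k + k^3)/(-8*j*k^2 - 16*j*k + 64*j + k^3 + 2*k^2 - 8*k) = (7*j^2 + 8*j*k + k^2)/(k^2 + 2*k - 8)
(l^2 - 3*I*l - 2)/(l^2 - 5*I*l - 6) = (l - I)/(l - 3*I)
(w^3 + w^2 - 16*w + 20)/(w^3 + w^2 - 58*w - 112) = (w^3 + w^2 - 16*w + 20)/(w^3 + w^2 - 58*w - 112)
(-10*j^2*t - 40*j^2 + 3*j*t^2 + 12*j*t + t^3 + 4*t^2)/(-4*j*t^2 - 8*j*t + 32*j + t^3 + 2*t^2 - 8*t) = (-10*j^2 + 3*j*t + t^2)/(-4*j*t + 8*j + t^2 - 2*t)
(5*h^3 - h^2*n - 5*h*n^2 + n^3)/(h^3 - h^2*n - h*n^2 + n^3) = (5*h - n)/(h - n)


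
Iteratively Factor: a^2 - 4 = (a + 2)*(a - 2)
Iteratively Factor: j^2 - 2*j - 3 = (j - 3)*(j + 1)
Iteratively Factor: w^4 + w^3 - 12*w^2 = (w)*(w^3 + w^2 - 12*w) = w*(w - 3)*(w^2 + 4*w) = w*(w - 3)*(w + 4)*(w)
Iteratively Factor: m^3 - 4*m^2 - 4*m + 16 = (m + 2)*(m^2 - 6*m + 8) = (m - 4)*(m + 2)*(m - 2)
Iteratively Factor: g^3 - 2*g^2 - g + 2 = (g - 1)*(g^2 - g - 2) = (g - 1)*(g + 1)*(g - 2)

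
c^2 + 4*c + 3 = (c + 1)*(c + 3)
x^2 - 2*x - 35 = (x - 7)*(x + 5)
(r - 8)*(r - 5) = r^2 - 13*r + 40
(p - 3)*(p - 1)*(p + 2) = p^3 - 2*p^2 - 5*p + 6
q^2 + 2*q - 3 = (q - 1)*(q + 3)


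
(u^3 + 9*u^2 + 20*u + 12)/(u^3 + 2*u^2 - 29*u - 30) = (u + 2)/(u - 5)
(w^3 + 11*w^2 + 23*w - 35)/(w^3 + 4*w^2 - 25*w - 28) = (w^2 + 4*w - 5)/(w^2 - 3*w - 4)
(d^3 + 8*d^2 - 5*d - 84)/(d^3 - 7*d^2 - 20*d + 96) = (d + 7)/(d - 8)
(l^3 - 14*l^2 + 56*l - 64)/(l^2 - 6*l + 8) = l - 8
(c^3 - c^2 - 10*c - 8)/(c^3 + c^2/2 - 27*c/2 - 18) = 2*(c^2 + 3*c + 2)/(2*c^2 + 9*c + 9)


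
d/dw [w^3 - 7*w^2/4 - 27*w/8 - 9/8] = 3*w^2 - 7*w/2 - 27/8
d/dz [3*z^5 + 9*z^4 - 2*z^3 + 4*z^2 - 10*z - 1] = 15*z^4 + 36*z^3 - 6*z^2 + 8*z - 10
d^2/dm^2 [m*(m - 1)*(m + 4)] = 6*m + 6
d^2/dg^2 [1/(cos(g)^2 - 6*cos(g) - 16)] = (8*sin(g)^4 - 204*sin(g)^2 - 147*cos(g) - 9*cos(3*g) - 12)/(2*(sin(g)^2 + 6*cos(g) + 15)^3)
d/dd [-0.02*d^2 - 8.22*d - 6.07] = -0.04*d - 8.22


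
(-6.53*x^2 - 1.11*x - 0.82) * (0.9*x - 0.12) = -5.877*x^3 - 0.2154*x^2 - 0.6048*x + 0.0984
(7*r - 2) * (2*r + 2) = 14*r^2 + 10*r - 4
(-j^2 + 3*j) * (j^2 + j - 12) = -j^4 + 2*j^3 + 15*j^2 - 36*j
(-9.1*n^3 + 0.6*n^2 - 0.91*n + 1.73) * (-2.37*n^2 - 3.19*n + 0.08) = 21.567*n^5 + 27.607*n^4 - 0.4853*n^3 - 1.1492*n^2 - 5.5915*n + 0.1384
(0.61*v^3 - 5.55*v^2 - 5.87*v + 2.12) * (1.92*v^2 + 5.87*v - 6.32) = 1.1712*v^5 - 7.0753*v^4 - 47.7041*v^3 + 4.6895*v^2 + 49.5428*v - 13.3984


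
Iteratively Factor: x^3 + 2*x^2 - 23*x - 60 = (x + 4)*(x^2 - 2*x - 15) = (x + 3)*(x + 4)*(x - 5)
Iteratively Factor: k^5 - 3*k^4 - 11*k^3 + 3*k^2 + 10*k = (k - 1)*(k^4 - 2*k^3 - 13*k^2 - 10*k) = (k - 1)*(k + 1)*(k^3 - 3*k^2 - 10*k) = (k - 1)*(k + 1)*(k + 2)*(k^2 - 5*k) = (k - 5)*(k - 1)*(k + 1)*(k + 2)*(k)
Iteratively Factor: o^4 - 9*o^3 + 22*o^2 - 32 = (o - 4)*(o^3 - 5*o^2 + 2*o + 8) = (o - 4)^2*(o^2 - o - 2) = (o - 4)^2*(o - 2)*(o + 1)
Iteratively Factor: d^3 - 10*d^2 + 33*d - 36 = (d - 4)*(d^2 - 6*d + 9) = (d - 4)*(d - 3)*(d - 3)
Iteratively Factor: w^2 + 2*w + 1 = (w + 1)*(w + 1)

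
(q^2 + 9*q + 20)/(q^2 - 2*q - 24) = (q + 5)/(q - 6)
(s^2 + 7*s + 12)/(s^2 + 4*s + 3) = (s + 4)/(s + 1)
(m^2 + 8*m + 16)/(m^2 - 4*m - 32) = (m + 4)/(m - 8)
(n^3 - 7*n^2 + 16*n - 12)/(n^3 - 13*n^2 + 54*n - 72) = (n^2 - 4*n + 4)/(n^2 - 10*n + 24)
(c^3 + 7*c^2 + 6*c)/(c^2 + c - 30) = c*(c + 1)/(c - 5)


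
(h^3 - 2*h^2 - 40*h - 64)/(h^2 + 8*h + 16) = (h^2 - 6*h - 16)/(h + 4)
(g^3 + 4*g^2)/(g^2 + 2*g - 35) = g^2*(g + 4)/(g^2 + 2*g - 35)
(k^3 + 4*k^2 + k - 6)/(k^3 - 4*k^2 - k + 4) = (k^2 + 5*k + 6)/(k^2 - 3*k - 4)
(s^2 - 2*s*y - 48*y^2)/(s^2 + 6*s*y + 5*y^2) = (s^2 - 2*s*y - 48*y^2)/(s^2 + 6*s*y + 5*y^2)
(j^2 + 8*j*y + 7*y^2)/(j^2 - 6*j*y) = (j^2 + 8*j*y + 7*y^2)/(j*(j - 6*y))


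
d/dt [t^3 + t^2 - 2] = t*(3*t + 2)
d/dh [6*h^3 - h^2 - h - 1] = 18*h^2 - 2*h - 1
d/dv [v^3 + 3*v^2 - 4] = 3*v*(v + 2)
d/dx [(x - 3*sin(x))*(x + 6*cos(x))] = -(x - 3*sin(x))*(6*sin(x) - 1) - (x + 6*cos(x))*(3*cos(x) - 1)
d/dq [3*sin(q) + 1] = 3*cos(q)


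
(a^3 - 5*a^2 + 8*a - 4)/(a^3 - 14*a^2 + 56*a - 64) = (a^2 - 3*a + 2)/(a^2 - 12*a + 32)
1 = 1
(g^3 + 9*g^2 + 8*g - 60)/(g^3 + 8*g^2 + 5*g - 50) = (g + 6)/(g + 5)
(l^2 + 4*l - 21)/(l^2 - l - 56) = (l - 3)/(l - 8)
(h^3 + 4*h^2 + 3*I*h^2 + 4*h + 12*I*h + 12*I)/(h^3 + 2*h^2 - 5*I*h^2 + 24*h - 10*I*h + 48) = (h + 2)/(h - 8*I)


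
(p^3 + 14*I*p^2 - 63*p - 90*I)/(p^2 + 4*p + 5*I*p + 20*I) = (p^2 + 9*I*p - 18)/(p + 4)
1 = 1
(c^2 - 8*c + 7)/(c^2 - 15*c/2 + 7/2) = 2*(c - 1)/(2*c - 1)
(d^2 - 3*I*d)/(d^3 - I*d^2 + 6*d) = 1/(d + 2*I)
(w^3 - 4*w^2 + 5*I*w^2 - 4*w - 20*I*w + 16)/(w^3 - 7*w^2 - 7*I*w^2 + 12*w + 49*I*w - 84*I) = (w^2 + 5*I*w - 4)/(w^2 - w*(3 + 7*I) + 21*I)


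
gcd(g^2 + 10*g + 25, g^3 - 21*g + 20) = g + 5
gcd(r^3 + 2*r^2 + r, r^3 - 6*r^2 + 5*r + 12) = r + 1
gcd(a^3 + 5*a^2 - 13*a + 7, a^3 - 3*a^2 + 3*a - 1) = a^2 - 2*a + 1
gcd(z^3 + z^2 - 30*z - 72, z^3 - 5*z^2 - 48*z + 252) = z - 6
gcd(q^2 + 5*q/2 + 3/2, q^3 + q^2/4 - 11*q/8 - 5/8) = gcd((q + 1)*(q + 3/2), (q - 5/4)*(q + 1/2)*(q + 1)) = q + 1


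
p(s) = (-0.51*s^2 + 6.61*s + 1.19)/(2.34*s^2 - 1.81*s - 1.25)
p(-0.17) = -0.06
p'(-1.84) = -0.47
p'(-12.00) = -0.02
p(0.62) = -3.46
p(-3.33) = -0.86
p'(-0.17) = -7.58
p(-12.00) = -0.42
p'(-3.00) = -0.19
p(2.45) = 1.71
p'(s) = (1.81 - 4.68*s)*(-0.51*s^2 + 6.61*s + 1.19)/(2.34*s^2 - 1.81*s - 1.25)^2 + (6.61 - 1.02*s)/(2.34*s^2 - 1.81*s - 1.25) = (-14.5443*s^2 - 4.2942*s - 6.1086)/(5.4756*s^4 - 8.4708*s^3 - 2.5739*s^2 + 4.525*s + 1.5625)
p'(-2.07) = -0.38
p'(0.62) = -6.62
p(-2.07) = -1.17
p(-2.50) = -1.03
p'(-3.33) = -0.16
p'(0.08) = -3.44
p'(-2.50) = -0.27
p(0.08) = -1.24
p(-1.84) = -1.27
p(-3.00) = -0.92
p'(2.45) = -1.49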